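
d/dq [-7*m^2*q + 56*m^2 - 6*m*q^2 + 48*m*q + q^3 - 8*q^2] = -7*m^2 - 12*m*q + 48*m + 3*q^2 - 16*q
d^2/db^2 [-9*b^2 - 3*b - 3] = -18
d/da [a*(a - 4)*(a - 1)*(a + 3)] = 4*a^3 - 6*a^2 - 22*a + 12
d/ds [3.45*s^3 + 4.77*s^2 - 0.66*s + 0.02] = 10.35*s^2 + 9.54*s - 0.66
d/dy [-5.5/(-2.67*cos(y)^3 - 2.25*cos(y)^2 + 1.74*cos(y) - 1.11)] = (44.055*cos(y)^2 + 24.75*cos(y) - 9.57)*sin(y)/(2.67*cos(y)^3 + 2.25*cos(y)^2 - 1.74*cos(y) + 1.11)^2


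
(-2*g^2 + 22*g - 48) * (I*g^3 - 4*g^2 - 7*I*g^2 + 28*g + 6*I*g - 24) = -2*I*g^5 + 8*g^4 + 36*I*g^4 - 144*g^3 - 214*I*g^3 + 856*g^2 + 468*I*g^2 - 1872*g - 288*I*g + 1152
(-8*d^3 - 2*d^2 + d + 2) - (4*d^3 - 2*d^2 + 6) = -12*d^3 + d - 4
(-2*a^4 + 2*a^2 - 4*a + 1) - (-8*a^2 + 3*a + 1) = -2*a^4 + 10*a^2 - 7*a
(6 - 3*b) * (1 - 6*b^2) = 18*b^3 - 36*b^2 - 3*b + 6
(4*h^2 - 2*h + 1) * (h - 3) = 4*h^3 - 14*h^2 + 7*h - 3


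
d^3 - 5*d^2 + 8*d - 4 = (d - 2)^2*(d - 1)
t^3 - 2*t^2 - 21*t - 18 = (t - 6)*(t + 1)*(t + 3)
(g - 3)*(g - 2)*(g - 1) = g^3 - 6*g^2 + 11*g - 6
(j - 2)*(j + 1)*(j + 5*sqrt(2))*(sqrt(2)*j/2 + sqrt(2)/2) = sqrt(2)*j^4/2 + 5*j^3 - 3*sqrt(2)*j^2/2 - 15*j - sqrt(2)*j - 10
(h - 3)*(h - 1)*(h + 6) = h^3 + 2*h^2 - 21*h + 18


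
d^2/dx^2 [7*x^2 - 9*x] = 14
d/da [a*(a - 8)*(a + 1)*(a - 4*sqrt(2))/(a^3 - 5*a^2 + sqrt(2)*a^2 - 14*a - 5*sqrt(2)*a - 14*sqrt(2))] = (a^6 - 10*a^5 + 2*sqrt(2)*a^5 - 30*sqrt(2)*a^4 - 7*a^4 + 62*sqrt(2)*a^3 + 276*a^3 + 104*a^2 + 102*sqrt(2)*a^2 - 1568*a + 224*sqrt(2)*a - 896)/(a^6 - 10*a^5 + 2*sqrt(2)*a^5 - 20*sqrt(2)*a^4 - a^4 - 6*sqrt(2)*a^3 + 120*a^3 + 190*a^2 + 280*sqrt(2)*a^2 + 280*a + 392*sqrt(2)*a + 392)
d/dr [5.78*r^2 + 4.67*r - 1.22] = 11.56*r + 4.67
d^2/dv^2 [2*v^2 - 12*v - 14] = 4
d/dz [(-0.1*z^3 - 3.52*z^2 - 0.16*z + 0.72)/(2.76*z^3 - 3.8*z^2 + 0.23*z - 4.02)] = (-1.11022302462516e-16*z^5 + 10.0952*z^4 + 0.837199999999999*z^3 - 6.1732*z^2 + 33.7728*z + 0.4776)/(7.6176*z^6 - 20.976*z^5 + 15.7096*z^4 - 23.9384*z^3 + 30.6049*z^2 - 1.8492*z + 16.1604)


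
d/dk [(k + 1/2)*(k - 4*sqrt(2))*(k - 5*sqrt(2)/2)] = 3*k^2 - 13*sqrt(2)*k + k - 13*sqrt(2)/4 + 20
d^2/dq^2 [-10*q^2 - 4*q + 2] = -20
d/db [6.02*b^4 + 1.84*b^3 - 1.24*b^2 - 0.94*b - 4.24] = 24.08*b^3 + 5.52*b^2 - 2.48*b - 0.94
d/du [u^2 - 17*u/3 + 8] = 2*u - 17/3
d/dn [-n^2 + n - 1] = 1 - 2*n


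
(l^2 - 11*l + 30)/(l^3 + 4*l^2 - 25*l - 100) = (l - 6)/(l^2 + 9*l + 20)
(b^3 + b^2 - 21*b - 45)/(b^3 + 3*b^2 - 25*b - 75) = (b + 3)/(b + 5)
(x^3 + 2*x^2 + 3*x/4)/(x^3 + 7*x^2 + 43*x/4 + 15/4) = x/(x + 5)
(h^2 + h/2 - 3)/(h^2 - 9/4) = 2*(h + 2)/(2*h + 3)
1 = 1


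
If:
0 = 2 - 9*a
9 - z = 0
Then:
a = 2/9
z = 9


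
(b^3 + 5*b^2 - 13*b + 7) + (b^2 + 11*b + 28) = b^3 + 6*b^2 - 2*b + 35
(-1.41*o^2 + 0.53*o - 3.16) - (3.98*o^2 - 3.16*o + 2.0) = -5.39*o^2 + 3.69*o - 5.16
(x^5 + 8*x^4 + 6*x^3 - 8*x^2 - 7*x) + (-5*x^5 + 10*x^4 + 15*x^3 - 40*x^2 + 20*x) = -4*x^5 + 18*x^4 + 21*x^3 - 48*x^2 + 13*x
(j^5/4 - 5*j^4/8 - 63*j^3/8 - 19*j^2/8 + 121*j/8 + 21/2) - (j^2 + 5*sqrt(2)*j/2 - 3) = j^5/4 - 5*j^4/8 - 63*j^3/8 - 27*j^2/8 - 5*sqrt(2)*j/2 + 121*j/8 + 27/2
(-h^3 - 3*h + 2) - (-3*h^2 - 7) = -h^3 + 3*h^2 - 3*h + 9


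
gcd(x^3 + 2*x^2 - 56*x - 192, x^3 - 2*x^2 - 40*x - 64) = x^2 - 4*x - 32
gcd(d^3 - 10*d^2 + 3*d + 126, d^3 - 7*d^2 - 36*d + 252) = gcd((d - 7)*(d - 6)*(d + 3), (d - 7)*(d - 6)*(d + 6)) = d^2 - 13*d + 42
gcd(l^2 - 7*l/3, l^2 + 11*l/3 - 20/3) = 1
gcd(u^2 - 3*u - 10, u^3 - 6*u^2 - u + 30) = u^2 - 3*u - 10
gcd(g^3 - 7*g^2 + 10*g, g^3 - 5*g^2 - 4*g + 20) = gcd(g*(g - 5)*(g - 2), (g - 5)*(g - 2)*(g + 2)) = g^2 - 7*g + 10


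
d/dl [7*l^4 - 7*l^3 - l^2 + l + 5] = 28*l^3 - 21*l^2 - 2*l + 1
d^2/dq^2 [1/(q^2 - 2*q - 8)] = 2*(q^2 - 2*q - 4*(q - 1)^2 - 8)/(-q^2 + 2*q + 8)^3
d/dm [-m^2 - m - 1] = -2*m - 1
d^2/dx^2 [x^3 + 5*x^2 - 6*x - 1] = 6*x + 10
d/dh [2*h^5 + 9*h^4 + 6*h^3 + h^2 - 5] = 2*h*(5*h^3 + 18*h^2 + 9*h + 1)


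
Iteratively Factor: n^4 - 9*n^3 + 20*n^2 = (n - 4)*(n^3 - 5*n^2) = n*(n - 4)*(n^2 - 5*n) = n*(n - 5)*(n - 4)*(n)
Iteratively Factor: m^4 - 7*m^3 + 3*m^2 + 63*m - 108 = (m - 4)*(m^3 - 3*m^2 - 9*m + 27) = (m - 4)*(m - 3)*(m^2 - 9) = (m - 4)*(m - 3)^2*(m + 3)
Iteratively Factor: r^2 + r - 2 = (r - 1)*(r + 2)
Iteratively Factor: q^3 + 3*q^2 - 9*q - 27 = (q + 3)*(q^2 - 9) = (q - 3)*(q + 3)*(q + 3)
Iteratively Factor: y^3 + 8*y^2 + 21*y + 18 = (y + 2)*(y^2 + 6*y + 9) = (y + 2)*(y + 3)*(y + 3)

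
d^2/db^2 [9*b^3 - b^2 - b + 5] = 54*b - 2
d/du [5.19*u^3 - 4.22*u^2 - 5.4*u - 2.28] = 15.57*u^2 - 8.44*u - 5.4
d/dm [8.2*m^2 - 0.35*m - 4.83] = 16.4*m - 0.35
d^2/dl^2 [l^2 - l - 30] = 2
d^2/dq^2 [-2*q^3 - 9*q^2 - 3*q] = -12*q - 18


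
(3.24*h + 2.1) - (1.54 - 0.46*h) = 3.7*h + 0.56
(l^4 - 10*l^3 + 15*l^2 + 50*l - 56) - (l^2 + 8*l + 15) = l^4 - 10*l^3 + 14*l^2 + 42*l - 71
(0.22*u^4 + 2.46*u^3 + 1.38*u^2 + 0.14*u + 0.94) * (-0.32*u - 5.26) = -0.0704*u^5 - 1.9444*u^4 - 13.3812*u^3 - 7.3036*u^2 - 1.0372*u - 4.9444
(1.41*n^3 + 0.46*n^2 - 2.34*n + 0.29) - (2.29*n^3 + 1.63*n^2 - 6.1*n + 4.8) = -0.88*n^3 - 1.17*n^2 + 3.76*n - 4.51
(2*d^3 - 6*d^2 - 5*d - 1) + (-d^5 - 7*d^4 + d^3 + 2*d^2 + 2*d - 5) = -d^5 - 7*d^4 + 3*d^3 - 4*d^2 - 3*d - 6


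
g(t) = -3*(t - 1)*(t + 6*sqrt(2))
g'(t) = -6*t - 18*sqrt(2) + 3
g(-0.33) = 32.54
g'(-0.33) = -20.48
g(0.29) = 18.69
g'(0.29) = -24.20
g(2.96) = -67.30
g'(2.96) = -40.22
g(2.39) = -45.35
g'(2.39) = -36.80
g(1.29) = -8.50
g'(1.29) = -30.20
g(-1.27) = 49.14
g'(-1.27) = -14.84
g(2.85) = -62.91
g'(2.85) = -39.56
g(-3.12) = 66.31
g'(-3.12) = -3.74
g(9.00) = -419.65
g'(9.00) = -76.46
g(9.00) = -419.65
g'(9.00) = -76.46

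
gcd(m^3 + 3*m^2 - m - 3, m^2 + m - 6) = m + 3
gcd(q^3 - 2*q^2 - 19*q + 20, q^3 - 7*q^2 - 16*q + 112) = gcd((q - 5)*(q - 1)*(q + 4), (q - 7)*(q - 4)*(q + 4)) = q + 4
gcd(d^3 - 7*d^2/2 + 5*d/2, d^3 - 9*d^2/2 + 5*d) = d^2 - 5*d/2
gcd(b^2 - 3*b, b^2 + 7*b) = b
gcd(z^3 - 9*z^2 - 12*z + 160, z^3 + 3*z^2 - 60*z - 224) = z^2 - 4*z - 32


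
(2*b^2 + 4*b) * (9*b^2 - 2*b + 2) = 18*b^4 + 32*b^3 - 4*b^2 + 8*b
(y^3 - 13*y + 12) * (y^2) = y^5 - 13*y^3 + 12*y^2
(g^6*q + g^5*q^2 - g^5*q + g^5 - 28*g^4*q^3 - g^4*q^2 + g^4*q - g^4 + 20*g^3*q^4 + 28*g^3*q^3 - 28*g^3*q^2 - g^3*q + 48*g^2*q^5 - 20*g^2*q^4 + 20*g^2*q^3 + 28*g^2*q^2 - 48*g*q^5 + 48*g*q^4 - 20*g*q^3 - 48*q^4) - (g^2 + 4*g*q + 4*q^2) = g^6*q + g^5*q^2 - g^5*q + g^5 - 28*g^4*q^3 - g^4*q^2 + g^4*q - g^4 + 20*g^3*q^4 + 28*g^3*q^3 - 28*g^3*q^2 - g^3*q + 48*g^2*q^5 - 20*g^2*q^4 + 20*g^2*q^3 + 28*g^2*q^2 - g^2 - 48*g*q^5 + 48*g*q^4 - 20*g*q^3 - 4*g*q - 48*q^4 - 4*q^2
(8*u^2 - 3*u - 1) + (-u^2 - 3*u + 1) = 7*u^2 - 6*u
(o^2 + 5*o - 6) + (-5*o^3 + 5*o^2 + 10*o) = -5*o^3 + 6*o^2 + 15*o - 6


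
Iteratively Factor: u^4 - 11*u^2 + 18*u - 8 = (u - 1)*(u^3 + u^2 - 10*u + 8) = (u - 1)*(u + 4)*(u^2 - 3*u + 2) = (u - 2)*(u - 1)*(u + 4)*(u - 1)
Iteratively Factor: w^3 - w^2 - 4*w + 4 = (w + 2)*(w^2 - 3*w + 2) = (w - 1)*(w + 2)*(w - 2)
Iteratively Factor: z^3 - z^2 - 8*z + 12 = (z - 2)*(z^2 + z - 6) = (z - 2)*(z + 3)*(z - 2)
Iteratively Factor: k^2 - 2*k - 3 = (k - 3)*(k + 1)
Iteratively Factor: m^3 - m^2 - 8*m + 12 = (m - 2)*(m^2 + m - 6) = (m - 2)*(m + 3)*(m - 2)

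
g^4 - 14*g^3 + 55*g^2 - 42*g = g*(g - 7)*(g - 6)*(g - 1)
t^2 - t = t*(t - 1)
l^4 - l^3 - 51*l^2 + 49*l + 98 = (l - 7)*(l - 2)*(l + 1)*(l + 7)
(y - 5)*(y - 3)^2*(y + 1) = y^4 - 10*y^3 + 28*y^2 - 6*y - 45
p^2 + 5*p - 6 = (p - 1)*(p + 6)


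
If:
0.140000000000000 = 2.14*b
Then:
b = 0.07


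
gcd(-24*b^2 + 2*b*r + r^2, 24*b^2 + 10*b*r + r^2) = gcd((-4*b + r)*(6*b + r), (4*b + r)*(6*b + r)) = 6*b + r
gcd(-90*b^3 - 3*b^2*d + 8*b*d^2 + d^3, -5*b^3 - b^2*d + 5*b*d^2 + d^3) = 5*b + d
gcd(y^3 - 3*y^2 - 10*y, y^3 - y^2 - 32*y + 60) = y - 5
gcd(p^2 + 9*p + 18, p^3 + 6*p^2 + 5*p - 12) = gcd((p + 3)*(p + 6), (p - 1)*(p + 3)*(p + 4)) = p + 3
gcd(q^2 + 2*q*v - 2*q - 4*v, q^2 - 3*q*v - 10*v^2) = q + 2*v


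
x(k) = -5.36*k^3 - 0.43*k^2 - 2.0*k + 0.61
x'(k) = -16.08*k^2 - 0.86*k - 2.0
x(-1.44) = 18.60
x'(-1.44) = -34.11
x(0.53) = -1.37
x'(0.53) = -6.97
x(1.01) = -7.37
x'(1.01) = -19.27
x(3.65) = -273.06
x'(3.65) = -219.36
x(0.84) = -4.55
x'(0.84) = -14.07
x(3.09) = -167.82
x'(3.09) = -158.19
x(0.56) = -1.59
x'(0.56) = -7.52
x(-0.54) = 2.41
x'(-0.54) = -6.22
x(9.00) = -3959.66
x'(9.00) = -1312.22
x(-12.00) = 9224.77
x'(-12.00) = -2307.20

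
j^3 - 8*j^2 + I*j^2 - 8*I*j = j*(j - 8)*(j + I)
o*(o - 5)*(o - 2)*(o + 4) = o^4 - 3*o^3 - 18*o^2 + 40*o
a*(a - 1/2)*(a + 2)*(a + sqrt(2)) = a^4 + sqrt(2)*a^3 + 3*a^3/2 - a^2 + 3*sqrt(2)*a^2/2 - sqrt(2)*a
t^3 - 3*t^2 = t^2*(t - 3)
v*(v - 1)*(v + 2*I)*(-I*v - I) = -I*v^4 + 2*v^3 + I*v^2 - 2*v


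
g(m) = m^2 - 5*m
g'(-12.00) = -29.00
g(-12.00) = 204.00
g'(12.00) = 19.00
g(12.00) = 84.00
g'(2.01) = -0.98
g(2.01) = -6.01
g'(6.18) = 7.36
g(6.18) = 7.29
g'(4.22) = 3.44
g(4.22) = -3.29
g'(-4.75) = -14.50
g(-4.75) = 46.31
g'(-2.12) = -9.24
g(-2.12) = 15.09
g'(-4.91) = -14.82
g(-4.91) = 48.66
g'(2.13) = -0.74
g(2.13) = -6.11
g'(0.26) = -4.48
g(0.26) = -1.23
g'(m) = 2*m - 5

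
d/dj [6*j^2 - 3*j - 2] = 12*j - 3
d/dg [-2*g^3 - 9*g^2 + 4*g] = -6*g^2 - 18*g + 4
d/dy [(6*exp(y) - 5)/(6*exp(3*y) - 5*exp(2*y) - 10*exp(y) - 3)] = (-72*exp(3*y) + 120*exp(2*y) - 50*exp(y) - 68)*exp(y)/(36*exp(6*y) - 60*exp(5*y) - 95*exp(4*y) + 64*exp(3*y) + 130*exp(2*y) + 60*exp(y) + 9)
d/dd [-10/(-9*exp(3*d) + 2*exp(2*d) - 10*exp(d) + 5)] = (-270*exp(2*d) + 40*exp(d) - 100)*exp(d)/(9*exp(3*d) - 2*exp(2*d) + 10*exp(d) - 5)^2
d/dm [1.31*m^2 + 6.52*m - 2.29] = 2.62*m + 6.52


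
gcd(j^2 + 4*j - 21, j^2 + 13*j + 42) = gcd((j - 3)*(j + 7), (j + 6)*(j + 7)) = j + 7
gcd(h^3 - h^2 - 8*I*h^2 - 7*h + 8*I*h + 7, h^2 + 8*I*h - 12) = 1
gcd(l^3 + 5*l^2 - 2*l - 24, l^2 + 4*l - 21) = 1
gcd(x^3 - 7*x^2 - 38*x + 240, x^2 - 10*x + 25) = x - 5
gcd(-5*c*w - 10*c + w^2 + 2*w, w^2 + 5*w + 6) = w + 2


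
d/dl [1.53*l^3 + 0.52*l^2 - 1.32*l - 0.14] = 4.59*l^2 + 1.04*l - 1.32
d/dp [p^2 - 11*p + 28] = 2*p - 11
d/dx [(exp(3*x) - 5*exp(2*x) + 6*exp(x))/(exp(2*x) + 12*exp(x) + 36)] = (exp(3*x) + 18*exp(2*x) - 66*exp(x) + 36)*exp(x)/(exp(3*x) + 18*exp(2*x) + 108*exp(x) + 216)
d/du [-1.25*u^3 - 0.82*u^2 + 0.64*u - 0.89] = -3.75*u^2 - 1.64*u + 0.64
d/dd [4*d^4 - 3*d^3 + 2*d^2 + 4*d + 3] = 16*d^3 - 9*d^2 + 4*d + 4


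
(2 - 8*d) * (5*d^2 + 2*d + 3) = -40*d^3 - 6*d^2 - 20*d + 6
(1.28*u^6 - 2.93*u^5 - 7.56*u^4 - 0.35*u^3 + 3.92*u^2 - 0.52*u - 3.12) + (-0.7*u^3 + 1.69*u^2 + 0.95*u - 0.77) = 1.28*u^6 - 2.93*u^5 - 7.56*u^4 - 1.05*u^3 + 5.61*u^2 + 0.43*u - 3.89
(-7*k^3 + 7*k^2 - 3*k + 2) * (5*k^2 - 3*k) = -35*k^5 + 56*k^4 - 36*k^3 + 19*k^2 - 6*k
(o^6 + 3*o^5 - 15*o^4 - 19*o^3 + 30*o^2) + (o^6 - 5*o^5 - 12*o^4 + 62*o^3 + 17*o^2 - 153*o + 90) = 2*o^6 - 2*o^5 - 27*o^4 + 43*o^3 + 47*o^2 - 153*o + 90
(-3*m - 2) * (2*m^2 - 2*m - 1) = -6*m^3 + 2*m^2 + 7*m + 2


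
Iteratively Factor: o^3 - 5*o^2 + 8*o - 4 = (o - 1)*(o^2 - 4*o + 4) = (o - 2)*(o - 1)*(o - 2)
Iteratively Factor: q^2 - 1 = (q + 1)*(q - 1)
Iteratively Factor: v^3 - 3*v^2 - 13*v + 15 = (v - 5)*(v^2 + 2*v - 3) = (v - 5)*(v - 1)*(v + 3)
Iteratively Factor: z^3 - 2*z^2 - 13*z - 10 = (z - 5)*(z^2 + 3*z + 2) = (z - 5)*(z + 2)*(z + 1)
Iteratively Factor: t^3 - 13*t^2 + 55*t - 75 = (t - 5)*(t^2 - 8*t + 15) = (t - 5)*(t - 3)*(t - 5)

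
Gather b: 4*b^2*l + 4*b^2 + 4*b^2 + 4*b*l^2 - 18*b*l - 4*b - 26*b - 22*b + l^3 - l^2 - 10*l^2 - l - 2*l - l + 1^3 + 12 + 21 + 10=b^2*(4*l + 8) + b*(4*l^2 - 18*l - 52) + l^3 - 11*l^2 - 4*l + 44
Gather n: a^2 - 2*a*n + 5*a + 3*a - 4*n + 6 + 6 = a^2 + 8*a + n*(-2*a - 4) + 12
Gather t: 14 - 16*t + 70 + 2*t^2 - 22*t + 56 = 2*t^2 - 38*t + 140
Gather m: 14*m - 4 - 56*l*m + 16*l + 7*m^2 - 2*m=16*l + 7*m^2 + m*(12 - 56*l) - 4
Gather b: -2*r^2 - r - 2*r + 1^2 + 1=-2*r^2 - 3*r + 2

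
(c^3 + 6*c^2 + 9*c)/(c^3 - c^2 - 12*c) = (c + 3)/(c - 4)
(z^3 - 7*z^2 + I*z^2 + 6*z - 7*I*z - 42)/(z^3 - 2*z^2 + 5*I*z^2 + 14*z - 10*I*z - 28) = (z^2 + z*(-7 + 3*I) - 21*I)/(z^2 + z*(-2 + 7*I) - 14*I)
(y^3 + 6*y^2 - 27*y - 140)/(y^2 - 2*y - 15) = (y^2 + 11*y + 28)/(y + 3)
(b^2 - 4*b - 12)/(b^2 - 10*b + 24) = (b + 2)/(b - 4)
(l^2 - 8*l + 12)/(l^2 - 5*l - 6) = (l - 2)/(l + 1)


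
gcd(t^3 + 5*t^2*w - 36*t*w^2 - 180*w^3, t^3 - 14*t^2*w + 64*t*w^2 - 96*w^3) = t - 6*w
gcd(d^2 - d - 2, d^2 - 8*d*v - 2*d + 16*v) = d - 2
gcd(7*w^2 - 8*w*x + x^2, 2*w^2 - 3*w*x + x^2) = -w + x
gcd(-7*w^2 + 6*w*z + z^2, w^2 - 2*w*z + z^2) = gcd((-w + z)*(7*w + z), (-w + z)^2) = -w + z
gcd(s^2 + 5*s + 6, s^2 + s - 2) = s + 2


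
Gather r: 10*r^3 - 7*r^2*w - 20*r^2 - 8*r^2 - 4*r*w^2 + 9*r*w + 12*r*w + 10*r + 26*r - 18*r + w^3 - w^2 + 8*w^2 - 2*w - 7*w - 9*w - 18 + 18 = 10*r^3 + r^2*(-7*w - 28) + r*(-4*w^2 + 21*w + 18) + w^3 + 7*w^2 - 18*w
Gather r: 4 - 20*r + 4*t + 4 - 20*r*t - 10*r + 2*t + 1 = r*(-20*t - 30) + 6*t + 9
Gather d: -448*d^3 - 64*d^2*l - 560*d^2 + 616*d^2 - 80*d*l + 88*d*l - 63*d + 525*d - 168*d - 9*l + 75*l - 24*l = -448*d^3 + d^2*(56 - 64*l) + d*(8*l + 294) + 42*l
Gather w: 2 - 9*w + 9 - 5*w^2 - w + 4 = -5*w^2 - 10*w + 15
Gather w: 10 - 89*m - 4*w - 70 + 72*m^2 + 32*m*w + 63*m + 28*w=72*m^2 - 26*m + w*(32*m + 24) - 60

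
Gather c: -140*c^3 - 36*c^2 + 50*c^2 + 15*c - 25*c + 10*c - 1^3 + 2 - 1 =-140*c^3 + 14*c^2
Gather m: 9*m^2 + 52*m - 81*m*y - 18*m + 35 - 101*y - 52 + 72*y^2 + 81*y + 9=9*m^2 + m*(34 - 81*y) + 72*y^2 - 20*y - 8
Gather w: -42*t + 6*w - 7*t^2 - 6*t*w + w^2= -7*t^2 - 42*t + w^2 + w*(6 - 6*t)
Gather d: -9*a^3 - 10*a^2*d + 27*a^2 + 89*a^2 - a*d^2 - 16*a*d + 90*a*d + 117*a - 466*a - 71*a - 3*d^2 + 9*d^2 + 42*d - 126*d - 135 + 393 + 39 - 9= -9*a^3 + 116*a^2 - 420*a + d^2*(6 - a) + d*(-10*a^2 + 74*a - 84) + 288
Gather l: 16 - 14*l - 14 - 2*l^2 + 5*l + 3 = -2*l^2 - 9*l + 5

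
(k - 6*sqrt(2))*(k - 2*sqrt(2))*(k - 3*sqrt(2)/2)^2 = k^4 - 11*sqrt(2)*k^3 + 153*k^2/2 - 108*sqrt(2)*k + 108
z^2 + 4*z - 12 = (z - 2)*(z + 6)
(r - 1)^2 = r^2 - 2*r + 1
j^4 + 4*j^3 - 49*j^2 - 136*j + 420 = (j - 6)*(j - 2)*(j + 5)*(j + 7)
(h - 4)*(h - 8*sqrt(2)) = h^2 - 8*sqrt(2)*h - 4*h + 32*sqrt(2)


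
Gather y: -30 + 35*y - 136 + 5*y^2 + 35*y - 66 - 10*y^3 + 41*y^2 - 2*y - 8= -10*y^3 + 46*y^2 + 68*y - 240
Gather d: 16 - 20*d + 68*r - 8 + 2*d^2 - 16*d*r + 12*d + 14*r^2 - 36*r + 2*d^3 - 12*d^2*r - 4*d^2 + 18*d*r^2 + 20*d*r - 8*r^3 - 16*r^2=2*d^3 + d^2*(-12*r - 2) + d*(18*r^2 + 4*r - 8) - 8*r^3 - 2*r^2 + 32*r + 8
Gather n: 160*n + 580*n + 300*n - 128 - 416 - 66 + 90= 1040*n - 520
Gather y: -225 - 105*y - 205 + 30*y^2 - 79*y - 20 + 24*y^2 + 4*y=54*y^2 - 180*y - 450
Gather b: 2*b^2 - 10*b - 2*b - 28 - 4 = 2*b^2 - 12*b - 32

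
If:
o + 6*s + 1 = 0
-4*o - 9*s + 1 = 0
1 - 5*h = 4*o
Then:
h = -3/5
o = 1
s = -1/3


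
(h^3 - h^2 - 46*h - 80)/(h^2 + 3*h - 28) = (h^3 - h^2 - 46*h - 80)/(h^2 + 3*h - 28)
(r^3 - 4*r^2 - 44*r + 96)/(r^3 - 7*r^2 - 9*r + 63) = (r^3 - 4*r^2 - 44*r + 96)/(r^3 - 7*r^2 - 9*r + 63)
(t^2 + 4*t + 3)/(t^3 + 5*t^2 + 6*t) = (t + 1)/(t*(t + 2))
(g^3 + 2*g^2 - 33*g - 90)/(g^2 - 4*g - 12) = (g^2 + 8*g + 15)/(g + 2)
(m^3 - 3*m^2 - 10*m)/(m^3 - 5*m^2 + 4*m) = (m^2 - 3*m - 10)/(m^2 - 5*m + 4)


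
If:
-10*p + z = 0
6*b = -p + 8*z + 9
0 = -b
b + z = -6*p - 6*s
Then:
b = 0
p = -9/79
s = 24/79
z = -90/79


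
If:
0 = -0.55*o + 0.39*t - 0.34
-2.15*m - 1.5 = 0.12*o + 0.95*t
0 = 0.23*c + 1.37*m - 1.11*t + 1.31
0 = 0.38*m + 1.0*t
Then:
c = 0.63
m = -0.81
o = -0.40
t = 0.31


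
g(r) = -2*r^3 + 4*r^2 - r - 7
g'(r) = -6*r^2 + 8*r - 1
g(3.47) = -45.87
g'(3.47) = -45.49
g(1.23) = -5.90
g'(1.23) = -0.24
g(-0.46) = -5.50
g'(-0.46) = -5.95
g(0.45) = -6.82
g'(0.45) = 1.38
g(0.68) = -6.46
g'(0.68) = 1.67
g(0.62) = -6.56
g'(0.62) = 1.65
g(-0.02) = -6.98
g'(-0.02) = -1.16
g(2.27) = -12.05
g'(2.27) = -13.76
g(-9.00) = 1784.00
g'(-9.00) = -559.00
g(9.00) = -1150.00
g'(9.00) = -415.00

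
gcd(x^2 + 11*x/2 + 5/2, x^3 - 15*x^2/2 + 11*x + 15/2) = x + 1/2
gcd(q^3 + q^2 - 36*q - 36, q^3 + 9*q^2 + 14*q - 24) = q + 6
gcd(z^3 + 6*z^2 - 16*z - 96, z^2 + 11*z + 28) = z + 4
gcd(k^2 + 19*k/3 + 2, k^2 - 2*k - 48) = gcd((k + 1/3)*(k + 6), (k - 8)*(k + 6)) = k + 6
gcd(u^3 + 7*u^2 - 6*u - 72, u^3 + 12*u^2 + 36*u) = u + 6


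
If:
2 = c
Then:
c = 2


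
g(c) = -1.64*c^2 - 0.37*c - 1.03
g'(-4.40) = 14.06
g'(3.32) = -11.26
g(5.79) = -58.15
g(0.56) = -1.75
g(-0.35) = -1.10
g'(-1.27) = 3.80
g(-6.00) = -57.85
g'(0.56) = -2.21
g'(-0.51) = 1.30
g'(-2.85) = 8.98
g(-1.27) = -3.21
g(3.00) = -16.90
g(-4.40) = -31.15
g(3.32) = -20.34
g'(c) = -3.28*c - 0.37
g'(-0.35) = 0.78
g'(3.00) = -10.21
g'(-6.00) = 19.31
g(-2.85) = -13.30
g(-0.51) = -1.27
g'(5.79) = -19.36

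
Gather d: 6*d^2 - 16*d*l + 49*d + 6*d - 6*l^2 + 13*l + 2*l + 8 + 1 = 6*d^2 + d*(55 - 16*l) - 6*l^2 + 15*l + 9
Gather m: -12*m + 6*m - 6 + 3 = -6*m - 3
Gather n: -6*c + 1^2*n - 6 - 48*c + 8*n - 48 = -54*c + 9*n - 54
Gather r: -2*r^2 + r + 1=-2*r^2 + r + 1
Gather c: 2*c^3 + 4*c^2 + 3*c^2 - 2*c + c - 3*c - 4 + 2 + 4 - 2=2*c^3 + 7*c^2 - 4*c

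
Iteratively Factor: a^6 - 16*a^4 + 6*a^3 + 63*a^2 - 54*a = (a - 1)*(a^5 + a^4 - 15*a^3 - 9*a^2 + 54*a) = (a - 2)*(a - 1)*(a^4 + 3*a^3 - 9*a^2 - 27*a) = (a - 2)*(a - 1)*(a + 3)*(a^3 - 9*a) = (a - 3)*(a - 2)*(a - 1)*(a + 3)*(a^2 + 3*a) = (a - 3)*(a - 2)*(a - 1)*(a + 3)^2*(a)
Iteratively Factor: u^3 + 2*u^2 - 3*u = (u - 1)*(u^2 + 3*u) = u*(u - 1)*(u + 3)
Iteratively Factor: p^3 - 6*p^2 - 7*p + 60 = (p - 5)*(p^2 - p - 12) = (p - 5)*(p - 4)*(p + 3)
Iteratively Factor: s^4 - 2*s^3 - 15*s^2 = (s)*(s^3 - 2*s^2 - 15*s) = s^2*(s^2 - 2*s - 15) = s^2*(s + 3)*(s - 5)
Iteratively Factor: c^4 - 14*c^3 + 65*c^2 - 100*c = (c - 5)*(c^3 - 9*c^2 + 20*c) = (c - 5)*(c - 4)*(c^2 - 5*c) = c*(c - 5)*(c - 4)*(c - 5)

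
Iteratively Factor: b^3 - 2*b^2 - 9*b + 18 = (b - 3)*(b^2 + b - 6) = (b - 3)*(b - 2)*(b + 3)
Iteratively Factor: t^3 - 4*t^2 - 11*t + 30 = (t - 2)*(t^2 - 2*t - 15) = (t - 5)*(t - 2)*(t + 3)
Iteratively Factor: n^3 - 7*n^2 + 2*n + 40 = (n + 2)*(n^2 - 9*n + 20) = (n - 4)*(n + 2)*(n - 5)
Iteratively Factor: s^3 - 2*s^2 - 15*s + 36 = (s + 4)*(s^2 - 6*s + 9) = (s - 3)*(s + 4)*(s - 3)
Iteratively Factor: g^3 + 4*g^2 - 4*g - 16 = (g + 4)*(g^2 - 4) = (g + 2)*(g + 4)*(g - 2)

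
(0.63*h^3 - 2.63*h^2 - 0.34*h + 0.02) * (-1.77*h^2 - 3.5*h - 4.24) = -1.1151*h^5 + 2.4501*h^4 + 7.1356*h^3 + 12.3058*h^2 + 1.3716*h - 0.0848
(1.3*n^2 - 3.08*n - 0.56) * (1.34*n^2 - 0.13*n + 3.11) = 1.742*n^4 - 4.2962*n^3 + 3.693*n^2 - 9.506*n - 1.7416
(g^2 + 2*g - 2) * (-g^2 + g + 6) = -g^4 - g^3 + 10*g^2 + 10*g - 12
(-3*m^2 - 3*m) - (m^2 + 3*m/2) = -4*m^2 - 9*m/2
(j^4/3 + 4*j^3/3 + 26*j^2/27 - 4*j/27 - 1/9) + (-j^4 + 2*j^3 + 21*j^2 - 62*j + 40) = -2*j^4/3 + 10*j^3/3 + 593*j^2/27 - 1678*j/27 + 359/9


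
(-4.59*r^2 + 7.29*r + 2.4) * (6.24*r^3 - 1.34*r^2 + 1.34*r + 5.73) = -28.6416*r^5 + 51.6402*r^4 - 0.943200000000002*r^3 - 19.7481*r^2 + 44.9877*r + 13.752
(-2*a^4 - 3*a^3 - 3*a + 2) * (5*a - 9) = -10*a^5 + 3*a^4 + 27*a^3 - 15*a^2 + 37*a - 18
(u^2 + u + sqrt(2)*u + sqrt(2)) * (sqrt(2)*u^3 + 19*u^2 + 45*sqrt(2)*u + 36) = sqrt(2)*u^5 + sqrt(2)*u^4 + 21*u^4 + 21*u^3 + 64*sqrt(2)*u^3 + 64*sqrt(2)*u^2 + 126*u^2 + 36*sqrt(2)*u + 126*u + 36*sqrt(2)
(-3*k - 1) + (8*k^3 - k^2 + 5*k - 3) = 8*k^3 - k^2 + 2*k - 4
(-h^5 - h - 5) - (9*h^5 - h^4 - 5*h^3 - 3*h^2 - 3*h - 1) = -10*h^5 + h^4 + 5*h^3 + 3*h^2 + 2*h - 4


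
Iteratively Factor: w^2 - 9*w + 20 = (w - 4)*(w - 5)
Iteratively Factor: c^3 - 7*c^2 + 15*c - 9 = (c - 3)*(c^2 - 4*c + 3) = (c - 3)^2*(c - 1)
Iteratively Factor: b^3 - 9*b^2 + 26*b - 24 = (b - 4)*(b^2 - 5*b + 6) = (b - 4)*(b - 3)*(b - 2)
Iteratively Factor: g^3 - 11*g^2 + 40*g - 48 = (g - 4)*(g^2 - 7*g + 12) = (g - 4)^2*(g - 3)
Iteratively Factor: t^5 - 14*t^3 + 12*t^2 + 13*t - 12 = (t + 4)*(t^4 - 4*t^3 + 2*t^2 + 4*t - 3) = (t - 1)*(t + 4)*(t^3 - 3*t^2 - t + 3) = (t - 1)*(t + 1)*(t + 4)*(t^2 - 4*t + 3) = (t - 3)*(t - 1)*(t + 1)*(t + 4)*(t - 1)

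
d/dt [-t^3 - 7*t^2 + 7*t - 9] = -3*t^2 - 14*t + 7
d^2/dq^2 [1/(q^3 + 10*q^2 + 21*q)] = 2*(-q*(3*q + 10)*(q^2 + 10*q + 21) + (3*q^2 + 20*q + 21)^2)/(q^3*(q^2 + 10*q + 21)^3)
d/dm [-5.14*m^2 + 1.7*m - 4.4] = 1.7 - 10.28*m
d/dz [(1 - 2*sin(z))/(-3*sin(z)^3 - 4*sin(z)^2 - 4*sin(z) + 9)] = (-12*sin(z)^3 + sin(z)^2 + 8*sin(z) - 14)*cos(z)/(3*sin(z)^3 + 4*sin(z)^2 + 4*sin(z) - 9)^2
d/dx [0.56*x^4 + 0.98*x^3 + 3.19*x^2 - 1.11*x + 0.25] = 2.24*x^3 + 2.94*x^2 + 6.38*x - 1.11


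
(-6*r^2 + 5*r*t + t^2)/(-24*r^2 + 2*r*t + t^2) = (r - t)/(4*r - t)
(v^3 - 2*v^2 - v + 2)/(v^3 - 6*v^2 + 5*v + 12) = (v^2 - 3*v + 2)/(v^2 - 7*v + 12)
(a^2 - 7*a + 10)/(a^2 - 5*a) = (a - 2)/a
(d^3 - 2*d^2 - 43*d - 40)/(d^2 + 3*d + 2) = (d^2 - 3*d - 40)/(d + 2)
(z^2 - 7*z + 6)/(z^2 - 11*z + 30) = (z - 1)/(z - 5)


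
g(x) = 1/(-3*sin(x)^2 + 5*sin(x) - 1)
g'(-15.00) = 0.22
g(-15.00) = -0.18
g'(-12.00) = -2.24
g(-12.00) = 1.22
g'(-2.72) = 0.54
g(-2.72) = -0.28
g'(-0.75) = -0.20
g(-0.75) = -0.17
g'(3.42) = 0.95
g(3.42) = -0.38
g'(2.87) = 207.60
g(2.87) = 7.97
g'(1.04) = 0.08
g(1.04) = 0.93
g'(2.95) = 154.28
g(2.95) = -6.38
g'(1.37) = 0.17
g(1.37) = 0.98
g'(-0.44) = -0.51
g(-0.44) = -0.27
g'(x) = (6*sin(x)*cos(x) - 5*cos(x))/(-3*sin(x)^2 + 5*sin(x) - 1)^2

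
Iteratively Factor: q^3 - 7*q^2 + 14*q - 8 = (q - 1)*(q^2 - 6*q + 8) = (q - 2)*(q - 1)*(q - 4)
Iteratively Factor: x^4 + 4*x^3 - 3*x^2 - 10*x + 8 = (x - 1)*(x^3 + 5*x^2 + 2*x - 8) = (x - 1)*(x + 2)*(x^2 + 3*x - 4) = (x - 1)*(x + 2)*(x + 4)*(x - 1)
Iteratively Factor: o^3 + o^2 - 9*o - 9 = (o - 3)*(o^2 + 4*o + 3) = (o - 3)*(o + 3)*(o + 1)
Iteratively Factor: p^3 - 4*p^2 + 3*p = (p)*(p^2 - 4*p + 3) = p*(p - 3)*(p - 1)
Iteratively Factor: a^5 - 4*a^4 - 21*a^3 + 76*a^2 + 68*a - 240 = (a - 5)*(a^4 + a^3 - 16*a^2 - 4*a + 48) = (a - 5)*(a + 4)*(a^3 - 3*a^2 - 4*a + 12) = (a - 5)*(a - 2)*(a + 4)*(a^2 - a - 6) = (a - 5)*(a - 3)*(a - 2)*(a + 4)*(a + 2)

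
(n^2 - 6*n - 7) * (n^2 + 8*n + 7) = n^4 + 2*n^3 - 48*n^2 - 98*n - 49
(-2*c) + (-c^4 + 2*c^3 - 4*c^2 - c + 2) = -c^4 + 2*c^3 - 4*c^2 - 3*c + 2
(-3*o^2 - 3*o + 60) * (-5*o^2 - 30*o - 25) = 15*o^4 + 105*o^3 - 135*o^2 - 1725*o - 1500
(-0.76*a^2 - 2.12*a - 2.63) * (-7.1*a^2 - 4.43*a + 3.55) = 5.396*a^4 + 18.4188*a^3 + 25.3666*a^2 + 4.1249*a - 9.3365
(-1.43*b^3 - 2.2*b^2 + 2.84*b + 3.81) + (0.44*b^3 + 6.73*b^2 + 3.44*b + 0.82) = -0.99*b^3 + 4.53*b^2 + 6.28*b + 4.63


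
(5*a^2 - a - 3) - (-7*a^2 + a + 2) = 12*a^2 - 2*a - 5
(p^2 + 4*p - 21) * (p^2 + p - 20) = p^4 + 5*p^3 - 37*p^2 - 101*p + 420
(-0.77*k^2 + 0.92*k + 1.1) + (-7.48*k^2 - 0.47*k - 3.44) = -8.25*k^2 + 0.45*k - 2.34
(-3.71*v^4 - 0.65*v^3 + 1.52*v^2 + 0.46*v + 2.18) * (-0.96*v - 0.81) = 3.5616*v^5 + 3.6291*v^4 - 0.9327*v^3 - 1.6728*v^2 - 2.4654*v - 1.7658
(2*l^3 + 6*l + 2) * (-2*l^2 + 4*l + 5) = -4*l^5 + 8*l^4 - 2*l^3 + 20*l^2 + 38*l + 10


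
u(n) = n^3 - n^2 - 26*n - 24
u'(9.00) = 199.00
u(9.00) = 390.00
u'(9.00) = 199.00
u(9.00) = 390.00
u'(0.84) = -25.56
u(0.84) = -45.95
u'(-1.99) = -10.14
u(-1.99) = 15.90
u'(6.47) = 86.64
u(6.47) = 36.76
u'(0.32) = -26.33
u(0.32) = -32.39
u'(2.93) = -6.11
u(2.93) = -83.61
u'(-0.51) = -24.20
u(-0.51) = -11.13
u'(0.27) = -26.32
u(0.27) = -31.07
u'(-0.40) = -24.72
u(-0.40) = -13.82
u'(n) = 3*n^2 - 2*n - 26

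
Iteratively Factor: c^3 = (c)*(c^2) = c^2*(c)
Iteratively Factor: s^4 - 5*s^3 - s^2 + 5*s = (s)*(s^3 - 5*s^2 - s + 5) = s*(s - 1)*(s^2 - 4*s - 5) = s*(s - 5)*(s - 1)*(s + 1)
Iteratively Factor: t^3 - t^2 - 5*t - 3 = (t + 1)*(t^2 - 2*t - 3) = (t - 3)*(t + 1)*(t + 1)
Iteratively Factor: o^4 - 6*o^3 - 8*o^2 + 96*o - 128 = (o - 4)*(o^3 - 2*o^2 - 16*o + 32) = (o - 4)*(o + 4)*(o^2 - 6*o + 8) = (o - 4)*(o - 2)*(o + 4)*(o - 4)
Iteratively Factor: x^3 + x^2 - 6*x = (x - 2)*(x^2 + 3*x) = x*(x - 2)*(x + 3)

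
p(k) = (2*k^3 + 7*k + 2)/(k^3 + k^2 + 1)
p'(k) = (-3*k^2 - 2*k)*(2*k^3 + 7*k + 2)/(k^3 + k^2 + 1)^2 + (6*k^2 + 7)/(k^3 + k^2 + 1) = (-k*(3*k + 2)*(2*k^3 + 7*k + 2) + (6*k^2 + 7)*(k^3 + k^2 + 1))/(k^3 + k^2 + 1)^2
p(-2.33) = 6.37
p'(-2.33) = 5.54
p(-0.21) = 0.49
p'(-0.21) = 7.16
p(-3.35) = 3.81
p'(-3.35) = 1.12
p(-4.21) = 3.16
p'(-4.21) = 0.50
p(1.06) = 3.56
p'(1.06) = -1.75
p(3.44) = 2.01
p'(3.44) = -0.13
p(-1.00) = -7.00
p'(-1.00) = 20.00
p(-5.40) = 2.76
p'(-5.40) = 0.23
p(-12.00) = 2.23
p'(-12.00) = 0.03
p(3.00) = 2.08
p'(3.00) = -0.21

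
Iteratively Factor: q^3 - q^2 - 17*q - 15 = (q - 5)*(q^2 + 4*q + 3) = (q - 5)*(q + 1)*(q + 3)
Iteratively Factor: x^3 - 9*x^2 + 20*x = (x)*(x^2 - 9*x + 20) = x*(x - 5)*(x - 4)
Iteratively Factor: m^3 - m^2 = (m - 1)*(m^2) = m*(m - 1)*(m)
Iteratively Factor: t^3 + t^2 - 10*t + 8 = (t - 2)*(t^2 + 3*t - 4) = (t - 2)*(t - 1)*(t + 4)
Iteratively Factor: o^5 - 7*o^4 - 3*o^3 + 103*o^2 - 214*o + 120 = (o + 4)*(o^4 - 11*o^3 + 41*o^2 - 61*o + 30) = (o - 5)*(o + 4)*(o^3 - 6*o^2 + 11*o - 6) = (o - 5)*(o - 3)*(o + 4)*(o^2 - 3*o + 2) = (o - 5)*(o - 3)*(o - 1)*(o + 4)*(o - 2)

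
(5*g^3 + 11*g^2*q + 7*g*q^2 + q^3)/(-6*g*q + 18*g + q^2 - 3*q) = (5*g^3 + 11*g^2*q + 7*g*q^2 + q^3)/(-6*g*q + 18*g + q^2 - 3*q)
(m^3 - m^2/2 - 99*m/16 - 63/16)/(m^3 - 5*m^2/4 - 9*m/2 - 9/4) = (m + 7/4)/(m + 1)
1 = 1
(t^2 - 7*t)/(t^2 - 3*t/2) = 2*(t - 7)/(2*t - 3)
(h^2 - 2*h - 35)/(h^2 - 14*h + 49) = (h + 5)/(h - 7)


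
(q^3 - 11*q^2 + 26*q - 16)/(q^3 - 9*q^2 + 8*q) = (q - 2)/q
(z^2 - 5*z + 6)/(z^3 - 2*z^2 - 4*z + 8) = (z - 3)/(z^2 - 4)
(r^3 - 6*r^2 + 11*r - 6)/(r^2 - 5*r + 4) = (r^2 - 5*r + 6)/(r - 4)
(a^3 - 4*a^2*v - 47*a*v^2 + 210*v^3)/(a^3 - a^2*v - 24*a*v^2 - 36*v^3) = (a^2 + 2*a*v - 35*v^2)/(a^2 + 5*a*v + 6*v^2)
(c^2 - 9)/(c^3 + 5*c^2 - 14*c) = (c^2 - 9)/(c*(c^2 + 5*c - 14))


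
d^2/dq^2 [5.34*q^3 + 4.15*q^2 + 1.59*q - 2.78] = 32.04*q + 8.3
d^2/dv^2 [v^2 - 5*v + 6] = 2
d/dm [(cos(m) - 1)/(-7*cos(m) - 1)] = 8*sin(m)/(7*cos(m) + 1)^2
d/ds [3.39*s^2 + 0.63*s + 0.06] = 6.78*s + 0.63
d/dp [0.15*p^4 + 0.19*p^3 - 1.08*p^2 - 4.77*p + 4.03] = 0.6*p^3 + 0.57*p^2 - 2.16*p - 4.77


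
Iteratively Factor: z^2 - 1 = (z - 1)*(z + 1)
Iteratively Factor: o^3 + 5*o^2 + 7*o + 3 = (o + 1)*(o^2 + 4*o + 3) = (o + 1)*(o + 3)*(o + 1)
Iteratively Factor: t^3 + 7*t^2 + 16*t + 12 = (t + 3)*(t^2 + 4*t + 4) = (t + 2)*(t + 3)*(t + 2)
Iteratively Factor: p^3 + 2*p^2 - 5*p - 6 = (p + 3)*(p^2 - p - 2) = (p - 2)*(p + 3)*(p + 1)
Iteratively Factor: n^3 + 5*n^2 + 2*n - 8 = (n + 2)*(n^2 + 3*n - 4) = (n + 2)*(n + 4)*(n - 1)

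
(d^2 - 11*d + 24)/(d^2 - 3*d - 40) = (d - 3)/(d + 5)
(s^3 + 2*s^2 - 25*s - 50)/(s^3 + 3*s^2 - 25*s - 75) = (s + 2)/(s + 3)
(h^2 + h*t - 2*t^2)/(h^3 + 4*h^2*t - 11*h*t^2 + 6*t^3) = (-h - 2*t)/(-h^2 - 5*h*t + 6*t^2)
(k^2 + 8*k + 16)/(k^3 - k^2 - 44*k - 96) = (k + 4)/(k^2 - 5*k - 24)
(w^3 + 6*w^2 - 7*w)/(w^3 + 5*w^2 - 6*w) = (w + 7)/(w + 6)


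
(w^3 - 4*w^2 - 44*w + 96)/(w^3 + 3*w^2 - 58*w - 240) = (w - 2)/(w + 5)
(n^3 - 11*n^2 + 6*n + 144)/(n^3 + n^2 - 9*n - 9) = (n^2 - 14*n + 48)/(n^2 - 2*n - 3)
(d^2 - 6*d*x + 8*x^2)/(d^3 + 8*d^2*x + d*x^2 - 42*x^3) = (d - 4*x)/(d^2 + 10*d*x + 21*x^2)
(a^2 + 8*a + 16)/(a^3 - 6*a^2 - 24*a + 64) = (a + 4)/(a^2 - 10*a + 16)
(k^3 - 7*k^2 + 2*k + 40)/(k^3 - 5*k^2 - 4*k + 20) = (k - 4)/(k - 2)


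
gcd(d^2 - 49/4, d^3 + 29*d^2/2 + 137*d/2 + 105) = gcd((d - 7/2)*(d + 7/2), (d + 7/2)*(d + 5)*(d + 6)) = d + 7/2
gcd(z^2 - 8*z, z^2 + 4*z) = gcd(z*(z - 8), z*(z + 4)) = z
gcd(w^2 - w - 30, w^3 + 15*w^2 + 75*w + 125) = w + 5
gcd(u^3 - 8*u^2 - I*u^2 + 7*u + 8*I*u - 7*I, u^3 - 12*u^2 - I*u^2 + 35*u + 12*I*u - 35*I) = u^2 + u*(-7 - I) + 7*I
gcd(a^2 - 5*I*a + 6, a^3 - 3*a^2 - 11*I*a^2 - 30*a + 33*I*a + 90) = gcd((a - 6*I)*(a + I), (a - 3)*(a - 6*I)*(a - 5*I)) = a - 6*I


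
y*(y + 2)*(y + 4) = y^3 + 6*y^2 + 8*y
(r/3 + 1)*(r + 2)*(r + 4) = r^3/3 + 3*r^2 + 26*r/3 + 8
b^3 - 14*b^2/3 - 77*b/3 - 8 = (b - 8)*(b + 1/3)*(b + 3)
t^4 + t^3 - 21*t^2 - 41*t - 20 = (t - 5)*(t + 1)^2*(t + 4)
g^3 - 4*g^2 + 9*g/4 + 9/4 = (g - 3)*(g - 3/2)*(g + 1/2)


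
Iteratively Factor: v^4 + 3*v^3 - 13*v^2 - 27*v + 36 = (v - 3)*(v^3 + 6*v^2 + 5*v - 12) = (v - 3)*(v - 1)*(v^2 + 7*v + 12) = (v - 3)*(v - 1)*(v + 4)*(v + 3)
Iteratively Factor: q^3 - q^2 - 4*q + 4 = (q + 2)*(q^2 - 3*q + 2) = (q - 1)*(q + 2)*(q - 2)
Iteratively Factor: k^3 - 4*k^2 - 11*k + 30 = (k - 2)*(k^2 - 2*k - 15) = (k - 2)*(k + 3)*(k - 5)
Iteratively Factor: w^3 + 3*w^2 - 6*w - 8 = (w + 1)*(w^2 + 2*w - 8) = (w + 1)*(w + 4)*(w - 2)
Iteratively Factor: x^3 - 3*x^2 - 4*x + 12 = (x + 2)*(x^2 - 5*x + 6) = (x - 3)*(x + 2)*(x - 2)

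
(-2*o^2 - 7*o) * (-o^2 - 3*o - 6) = 2*o^4 + 13*o^3 + 33*o^2 + 42*o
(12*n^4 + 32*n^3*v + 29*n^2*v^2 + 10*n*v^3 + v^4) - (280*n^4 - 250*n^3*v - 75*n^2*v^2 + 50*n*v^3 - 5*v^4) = -268*n^4 + 282*n^3*v + 104*n^2*v^2 - 40*n*v^3 + 6*v^4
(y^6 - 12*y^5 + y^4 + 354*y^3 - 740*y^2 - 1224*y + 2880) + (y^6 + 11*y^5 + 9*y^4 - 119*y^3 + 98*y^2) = 2*y^6 - y^5 + 10*y^4 + 235*y^3 - 642*y^2 - 1224*y + 2880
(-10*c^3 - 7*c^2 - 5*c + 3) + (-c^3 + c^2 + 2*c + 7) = -11*c^3 - 6*c^2 - 3*c + 10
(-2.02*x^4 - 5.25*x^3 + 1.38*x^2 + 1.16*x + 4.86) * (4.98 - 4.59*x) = 9.2718*x^5 + 14.0379*x^4 - 32.4792*x^3 + 1.548*x^2 - 16.5306*x + 24.2028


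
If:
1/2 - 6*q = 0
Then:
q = 1/12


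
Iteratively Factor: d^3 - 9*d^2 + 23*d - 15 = (d - 3)*(d^2 - 6*d + 5) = (d - 3)*(d - 1)*(d - 5)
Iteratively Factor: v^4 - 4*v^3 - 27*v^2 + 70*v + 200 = (v + 4)*(v^3 - 8*v^2 + 5*v + 50) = (v + 2)*(v + 4)*(v^2 - 10*v + 25) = (v - 5)*(v + 2)*(v + 4)*(v - 5)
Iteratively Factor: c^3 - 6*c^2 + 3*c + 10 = (c - 5)*(c^2 - c - 2) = (c - 5)*(c - 2)*(c + 1)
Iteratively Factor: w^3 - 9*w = (w - 3)*(w^2 + 3*w) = (w - 3)*(w + 3)*(w)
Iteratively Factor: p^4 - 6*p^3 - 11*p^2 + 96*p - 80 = (p + 4)*(p^3 - 10*p^2 + 29*p - 20) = (p - 1)*(p + 4)*(p^2 - 9*p + 20) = (p - 5)*(p - 1)*(p + 4)*(p - 4)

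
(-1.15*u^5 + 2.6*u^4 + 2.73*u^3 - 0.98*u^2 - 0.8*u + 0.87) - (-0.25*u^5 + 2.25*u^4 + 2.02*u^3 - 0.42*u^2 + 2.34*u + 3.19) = -0.9*u^5 + 0.35*u^4 + 0.71*u^3 - 0.56*u^2 - 3.14*u - 2.32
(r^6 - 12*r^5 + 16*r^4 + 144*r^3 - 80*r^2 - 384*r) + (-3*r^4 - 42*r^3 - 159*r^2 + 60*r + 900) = r^6 - 12*r^5 + 13*r^4 + 102*r^3 - 239*r^2 - 324*r + 900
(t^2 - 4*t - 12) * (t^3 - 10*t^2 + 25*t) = t^5 - 14*t^4 + 53*t^3 + 20*t^2 - 300*t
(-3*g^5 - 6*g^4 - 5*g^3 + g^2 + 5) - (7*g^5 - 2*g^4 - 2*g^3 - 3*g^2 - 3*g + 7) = -10*g^5 - 4*g^4 - 3*g^3 + 4*g^2 + 3*g - 2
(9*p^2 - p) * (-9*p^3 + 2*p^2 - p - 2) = -81*p^5 + 27*p^4 - 11*p^3 - 17*p^2 + 2*p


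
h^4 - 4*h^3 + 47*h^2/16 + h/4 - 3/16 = (h - 3)*(h - 1)*(h - 1/4)*(h + 1/4)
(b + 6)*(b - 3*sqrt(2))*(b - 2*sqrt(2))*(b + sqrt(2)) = b^4 - 4*sqrt(2)*b^3 + 6*b^3 - 24*sqrt(2)*b^2 + 2*b^2 + 12*b + 12*sqrt(2)*b + 72*sqrt(2)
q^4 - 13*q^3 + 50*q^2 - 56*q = q*(q - 7)*(q - 4)*(q - 2)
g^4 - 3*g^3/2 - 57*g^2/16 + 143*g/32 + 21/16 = (g - 2)*(g - 3/2)*(g + 1/4)*(g + 7/4)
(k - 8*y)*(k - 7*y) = k^2 - 15*k*y + 56*y^2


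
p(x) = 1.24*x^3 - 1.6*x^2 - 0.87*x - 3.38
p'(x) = 3.72*x^2 - 3.2*x - 0.87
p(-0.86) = -4.60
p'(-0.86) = 4.63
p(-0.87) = -4.65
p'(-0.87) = 4.73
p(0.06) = -3.44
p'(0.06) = -1.05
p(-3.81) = -91.87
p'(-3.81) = 65.32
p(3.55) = 28.84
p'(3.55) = 34.65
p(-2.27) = -24.15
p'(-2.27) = 25.56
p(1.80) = -2.90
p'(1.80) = 5.42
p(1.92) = -2.17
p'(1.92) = 6.70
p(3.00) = 13.09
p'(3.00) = 23.01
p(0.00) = -3.38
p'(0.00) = -0.87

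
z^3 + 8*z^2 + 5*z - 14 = (z - 1)*(z + 2)*(z + 7)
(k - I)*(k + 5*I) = k^2 + 4*I*k + 5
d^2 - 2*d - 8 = (d - 4)*(d + 2)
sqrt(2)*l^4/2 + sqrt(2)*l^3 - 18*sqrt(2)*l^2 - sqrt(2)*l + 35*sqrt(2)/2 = (l - 5)*(l - 1)*(l + 7)*(sqrt(2)*l/2 + sqrt(2)/2)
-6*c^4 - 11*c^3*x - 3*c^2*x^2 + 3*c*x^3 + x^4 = (-2*c + x)*(c + x)^2*(3*c + x)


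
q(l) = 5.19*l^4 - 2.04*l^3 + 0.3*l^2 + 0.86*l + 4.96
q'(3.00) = 508.10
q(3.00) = 375.55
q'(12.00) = 35000.06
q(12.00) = 104153.20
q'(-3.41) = -895.52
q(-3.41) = 788.16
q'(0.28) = 1.00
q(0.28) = 5.21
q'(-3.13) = -697.57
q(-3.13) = 565.89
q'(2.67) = 353.98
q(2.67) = 234.33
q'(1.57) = 67.06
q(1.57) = 30.69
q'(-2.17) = -241.39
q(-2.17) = 140.43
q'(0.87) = 10.42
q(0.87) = 7.57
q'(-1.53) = -88.74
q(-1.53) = 40.09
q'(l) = 20.76*l^3 - 6.12*l^2 + 0.6*l + 0.86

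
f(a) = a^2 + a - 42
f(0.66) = -40.90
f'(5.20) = 11.40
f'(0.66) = 2.32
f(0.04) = -41.96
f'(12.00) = 25.00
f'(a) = 2*a + 1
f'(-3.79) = -6.58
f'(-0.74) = -0.48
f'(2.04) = 5.08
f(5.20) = -9.76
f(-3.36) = -34.07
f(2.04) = -35.80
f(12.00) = 114.00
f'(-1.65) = -2.30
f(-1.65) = -40.93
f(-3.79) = -31.43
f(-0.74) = -42.19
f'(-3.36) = -5.72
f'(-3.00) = -5.00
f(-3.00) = -36.00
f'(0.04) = 1.08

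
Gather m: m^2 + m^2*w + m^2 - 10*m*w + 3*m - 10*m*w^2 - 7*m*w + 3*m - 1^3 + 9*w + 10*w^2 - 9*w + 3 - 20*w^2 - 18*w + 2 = m^2*(w + 2) + m*(-10*w^2 - 17*w + 6) - 10*w^2 - 18*w + 4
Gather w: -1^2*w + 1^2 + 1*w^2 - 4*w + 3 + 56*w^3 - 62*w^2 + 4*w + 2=56*w^3 - 61*w^2 - w + 6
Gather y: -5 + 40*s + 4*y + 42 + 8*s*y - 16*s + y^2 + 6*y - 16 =24*s + y^2 + y*(8*s + 10) + 21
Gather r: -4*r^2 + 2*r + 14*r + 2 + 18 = -4*r^2 + 16*r + 20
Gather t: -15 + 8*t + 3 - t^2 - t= -t^2 + 7*t - 12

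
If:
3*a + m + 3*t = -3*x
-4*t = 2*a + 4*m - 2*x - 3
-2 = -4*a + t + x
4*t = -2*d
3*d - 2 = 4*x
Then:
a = 43/114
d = 2/57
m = 13/38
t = -1/57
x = -9/19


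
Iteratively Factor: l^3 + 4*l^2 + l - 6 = (l - 1)*(l^2 + 5*l + 6) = (l - 1)*(l + 3)*(l + 2)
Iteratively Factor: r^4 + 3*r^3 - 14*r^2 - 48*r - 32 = (r + 2)*(r^3 + r^2 - 16*r - 16) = (r + 2)*(r + 4)*(r^2 - 3*r - 4) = (r - 4)*(r + 2)*(r + 4)*(r + 1)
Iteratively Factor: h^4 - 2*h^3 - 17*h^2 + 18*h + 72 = (h - 3)*(h^3 + h^2 - 14*h - 24) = (h - 4)*(h - 3)*(h^2 + 5*h + 6) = (h - 4)*(h - 3)*(h + 3)*(h + 2)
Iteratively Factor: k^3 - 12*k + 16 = (k + 4)*(k^2 - 4*k + 4) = (k - 2)*(k + 4)*(k - 2)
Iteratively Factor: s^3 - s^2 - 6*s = (s - 3)*(s^2 + 2*s) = s*(s - 3)*(s + 2)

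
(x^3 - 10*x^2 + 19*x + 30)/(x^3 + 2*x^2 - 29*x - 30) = (x - 6)/(x + 6)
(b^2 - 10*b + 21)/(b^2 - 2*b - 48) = (-b^2 + 10*b - 21)/(-b^2 + 2*b + 48)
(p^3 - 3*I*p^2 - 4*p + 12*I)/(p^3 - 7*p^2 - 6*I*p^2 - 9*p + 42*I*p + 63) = (p^2 - 4)/(p^2 - p*(7 + 3*I) + 21*I)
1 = 1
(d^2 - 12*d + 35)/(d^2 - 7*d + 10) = (d - 7)/(d - 2)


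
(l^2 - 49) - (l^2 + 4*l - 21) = -4*l - 28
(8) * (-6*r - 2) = -48*r - 16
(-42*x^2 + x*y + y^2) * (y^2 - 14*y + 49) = -42*x^2*y^2 + 588*x^2*y - 2058*x^2 + x*y^3 - 14*x*y^2 + 49*x*y + y^4 - 14*y^3 + 49*y^2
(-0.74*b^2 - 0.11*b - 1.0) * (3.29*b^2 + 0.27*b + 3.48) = -2.4346*b^4 - 0.5617*b^3 - 5.8949*b^2 - 0.6528*b - 3.48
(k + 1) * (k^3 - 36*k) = k^4 + k^3 - 36*k^2 - 36*k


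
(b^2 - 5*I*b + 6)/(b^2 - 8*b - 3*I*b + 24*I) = (b^2 - 5*I*b + 6)/(b^2 - 8*b - 3*I*b + 24*I)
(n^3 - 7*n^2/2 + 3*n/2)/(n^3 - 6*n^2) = (2*n^2 - 7*n + 3)/(2*n*(n - 6))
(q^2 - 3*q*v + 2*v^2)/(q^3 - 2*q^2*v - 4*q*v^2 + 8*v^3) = (q - v)/(q^2 - 4*v^2)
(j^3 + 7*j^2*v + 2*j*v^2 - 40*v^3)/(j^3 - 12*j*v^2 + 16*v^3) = (-j - 5*v)/(-j + 2*v)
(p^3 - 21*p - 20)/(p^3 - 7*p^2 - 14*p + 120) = (p + 1)/(p - 6)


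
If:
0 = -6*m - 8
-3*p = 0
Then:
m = -4/3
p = 0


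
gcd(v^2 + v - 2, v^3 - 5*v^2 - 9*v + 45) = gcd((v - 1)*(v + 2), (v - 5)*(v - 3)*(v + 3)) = 1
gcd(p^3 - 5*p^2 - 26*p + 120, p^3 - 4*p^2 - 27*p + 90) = p^2 - p - 30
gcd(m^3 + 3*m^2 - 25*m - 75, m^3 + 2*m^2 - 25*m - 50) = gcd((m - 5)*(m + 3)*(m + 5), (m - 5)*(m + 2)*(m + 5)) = m^2 - 25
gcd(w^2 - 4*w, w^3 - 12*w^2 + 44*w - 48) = w - 4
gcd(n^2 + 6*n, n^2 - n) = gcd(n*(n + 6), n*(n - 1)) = n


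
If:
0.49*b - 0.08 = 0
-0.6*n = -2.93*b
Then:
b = 0.16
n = 0.80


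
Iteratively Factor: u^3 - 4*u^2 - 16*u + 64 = (u + 4)*(u^2 - 8*u + 16) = (u - 4)*(u + 4)*(u - 4)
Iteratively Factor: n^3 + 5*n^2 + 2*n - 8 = (n + 4)*(n^2 + n - 2) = (n - 1)*(n + 4)*(n + 2)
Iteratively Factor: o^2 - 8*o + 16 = (o - 4)*(o - 4)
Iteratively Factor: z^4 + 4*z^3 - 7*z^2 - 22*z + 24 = (z + 3)*(z^3 + z^2 - 10*z + 8) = (z - 2)*(z + 3)*(z^2 + 3*z - 4) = (z - 2)*(z + 3)*(z + 4)*(z - 1)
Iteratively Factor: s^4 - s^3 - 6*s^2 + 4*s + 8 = (s + 2)*(s^3 - 3*s^2 + 4) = (s + 1)*(s + 2)*(s^2 - 4*s + 4) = (s - 2)*(s + 1)*(s + 2)*(s - 2)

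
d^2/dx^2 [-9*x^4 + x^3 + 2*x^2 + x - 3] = -108*x^2 + 6*x + 4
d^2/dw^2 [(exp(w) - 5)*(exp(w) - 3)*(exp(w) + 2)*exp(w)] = (16*exp(3*w) - 54*exp(2*w) - 4*exp(w) + 30)*exp(w)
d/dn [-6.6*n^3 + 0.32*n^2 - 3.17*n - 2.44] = -19.8*n^2 + 0.64*n - 3.17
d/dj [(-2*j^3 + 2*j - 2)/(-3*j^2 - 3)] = 2*(j^4 + 4*j^2 - 2*j - 1)/(3*(j^4 + 2*j^2 + 1))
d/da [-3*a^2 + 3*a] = 3 - 6*a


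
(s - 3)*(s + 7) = s^2 + 4*s - 21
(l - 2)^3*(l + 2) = l^4 - 4*l^3 + 16*l - 16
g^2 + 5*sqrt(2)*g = g*(g + 5*sqrt(2))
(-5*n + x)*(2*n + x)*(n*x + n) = -10*n^3*x - 10*n^3 - 3*n^2*x^2 - 3*n^2*x + n*x^3 + n*x^2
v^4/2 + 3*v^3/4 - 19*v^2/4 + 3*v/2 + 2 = (v/2 + 1/4)*(v - 2)*(v - 1)*(v + 4)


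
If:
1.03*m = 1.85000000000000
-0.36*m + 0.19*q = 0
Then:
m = 1.80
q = 3.40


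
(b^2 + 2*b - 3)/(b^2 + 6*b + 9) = (b - 1)/(b + 3)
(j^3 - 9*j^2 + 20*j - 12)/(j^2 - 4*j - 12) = (j^2 - 3*j + 2)/(j + 2)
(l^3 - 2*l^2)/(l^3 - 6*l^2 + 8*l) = l/(l - 4)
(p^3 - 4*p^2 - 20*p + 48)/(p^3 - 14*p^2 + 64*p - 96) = (p^2 + 2*p - 8)/(p^2 - 8*p + 16)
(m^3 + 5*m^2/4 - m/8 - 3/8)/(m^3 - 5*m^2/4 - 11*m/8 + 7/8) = (4*m + 3)/(4*m - 7)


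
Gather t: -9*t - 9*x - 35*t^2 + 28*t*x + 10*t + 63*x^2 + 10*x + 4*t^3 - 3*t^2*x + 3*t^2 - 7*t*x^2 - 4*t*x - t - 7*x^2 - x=4*t^3 + t^2*(-3*x - 32) + t*(-7*x^2 + 24*x) + 56*x^2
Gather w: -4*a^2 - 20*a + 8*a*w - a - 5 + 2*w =-4*a^2 - 21*a + w*(8*a + 2) - 5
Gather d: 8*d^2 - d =8*d^2 - d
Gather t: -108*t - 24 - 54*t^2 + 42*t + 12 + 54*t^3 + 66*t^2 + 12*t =54*t^3 + 12*t^2 - 54*t - 12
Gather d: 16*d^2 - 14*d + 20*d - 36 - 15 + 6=16*d^2 + 6*d - 45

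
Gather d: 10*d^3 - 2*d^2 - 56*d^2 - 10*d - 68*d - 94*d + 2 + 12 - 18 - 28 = 10*d^3 - 58*d^2 - 172*d - 32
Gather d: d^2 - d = d^2 - d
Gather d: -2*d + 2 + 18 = 20 - 2*d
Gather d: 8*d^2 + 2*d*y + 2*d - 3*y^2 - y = 8*d^2 + d*(2*y + 2) - 3*y^2 - y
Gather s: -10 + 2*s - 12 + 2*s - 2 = 4*s - 24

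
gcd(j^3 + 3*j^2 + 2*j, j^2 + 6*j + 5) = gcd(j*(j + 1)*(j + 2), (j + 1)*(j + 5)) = j + 1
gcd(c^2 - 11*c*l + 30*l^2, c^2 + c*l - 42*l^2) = c - 6*l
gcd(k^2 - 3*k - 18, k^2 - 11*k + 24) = 1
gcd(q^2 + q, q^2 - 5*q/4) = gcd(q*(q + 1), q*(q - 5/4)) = q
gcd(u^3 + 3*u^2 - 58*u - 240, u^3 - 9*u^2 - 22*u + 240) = u^2 - 3*u - 40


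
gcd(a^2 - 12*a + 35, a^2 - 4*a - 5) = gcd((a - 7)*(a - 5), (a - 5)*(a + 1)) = a - 5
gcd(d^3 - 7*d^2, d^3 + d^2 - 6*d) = d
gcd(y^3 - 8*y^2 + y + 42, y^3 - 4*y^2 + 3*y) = y - 3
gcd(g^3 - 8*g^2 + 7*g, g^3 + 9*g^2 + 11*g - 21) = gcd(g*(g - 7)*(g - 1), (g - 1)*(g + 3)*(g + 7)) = g - 1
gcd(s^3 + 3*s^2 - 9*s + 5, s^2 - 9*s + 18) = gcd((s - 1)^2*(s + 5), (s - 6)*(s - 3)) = 1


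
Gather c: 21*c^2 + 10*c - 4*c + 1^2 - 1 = 21*c^2 + 6*c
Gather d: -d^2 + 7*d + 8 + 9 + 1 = -d^2 + 7*d + 18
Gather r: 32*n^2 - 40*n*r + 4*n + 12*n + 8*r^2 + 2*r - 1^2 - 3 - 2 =32*n^2 + 16*n + 8*r^2 + r*(2 - 40*n) - 6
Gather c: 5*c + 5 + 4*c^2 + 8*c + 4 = 4*c^2 + 13*c + 9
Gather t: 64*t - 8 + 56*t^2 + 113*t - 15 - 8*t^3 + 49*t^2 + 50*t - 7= -8*t^3 + 105*t^2 + 227*t - 30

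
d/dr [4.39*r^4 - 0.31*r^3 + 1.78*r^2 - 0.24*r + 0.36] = 17.56*r^3 - 0.93*r^2 + 3.56*r - 0.24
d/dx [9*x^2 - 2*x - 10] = 18*x - 2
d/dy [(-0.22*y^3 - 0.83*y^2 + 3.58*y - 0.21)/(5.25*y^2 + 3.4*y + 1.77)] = (-1.155*y^4 - 1.496*y^3 - 22.7852*y^2 - 0.7332*y + 7.0506)/(27.5625*y^4 + 35.7*y^3 + 30.145*y^2 + 12.036*y + 3.1329)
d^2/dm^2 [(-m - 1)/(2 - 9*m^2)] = 18*(36*m^2*(m + 1) - (3*m + 1)*(9*m^2 - 2))/(9*m^2 - 2)^3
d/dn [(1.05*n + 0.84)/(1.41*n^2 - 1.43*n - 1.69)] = (1.4805*n^2 - 1.5015*n - (1.05*n + 0.84)*(2.82*n - 1.43) - 1.7745)/(-1.41*n^2 + 1.43*n + 1.69)^2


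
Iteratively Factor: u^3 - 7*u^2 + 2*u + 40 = (u - 4)*(u^2 - 3*u - 10) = (u - 4)*(u + 2)*(u - 5)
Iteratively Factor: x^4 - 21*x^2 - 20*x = (x)*(x^3 - 21*x - 20) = x*(x + 4)*(x^2 - 4*x - 5) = x*(x + 1)*(x + 4)*(x - 5)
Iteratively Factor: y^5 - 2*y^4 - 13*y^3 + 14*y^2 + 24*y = (y - 2)*(y^4 - 13*y^2 - 12*y) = (y - 2)*(y + 3)*(y^3 - 3*y^2 - 4*y) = y*(y - 2)*(y + 3)*(y^2 - 3*y - 4) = y*(y - 2)*(y + 1)*(y + 3)*(y - 4)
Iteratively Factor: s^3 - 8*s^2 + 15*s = (s)*(s^2 - 8*s + 15) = s*(s - 5)*(s - 3)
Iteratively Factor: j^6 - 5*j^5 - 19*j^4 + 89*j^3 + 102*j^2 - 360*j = (j + 3)*(j^5 - 8*j^4 + 5*j^3 + 74*j^2 - 120*j) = (j + 3)^2*(j^4 - 11*j^3 + 38*j^2 - 40*j) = (j - 5)*(j + 3)^2*(j^3 - 6*j^2 + 8*j) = (j - 5)*(j - 4)*(j + 3)^2*(j^2 - 2*j) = (j - 5)*(j - 4)*(j - 2)*(j + 3)^2*(j)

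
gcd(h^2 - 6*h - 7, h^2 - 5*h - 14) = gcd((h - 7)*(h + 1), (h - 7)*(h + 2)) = h - 7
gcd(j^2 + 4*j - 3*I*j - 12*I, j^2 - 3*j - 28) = j + 4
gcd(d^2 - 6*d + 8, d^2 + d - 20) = d - 4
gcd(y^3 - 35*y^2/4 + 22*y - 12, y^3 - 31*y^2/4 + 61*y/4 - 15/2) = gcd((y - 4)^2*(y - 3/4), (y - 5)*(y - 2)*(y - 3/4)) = y - 3/4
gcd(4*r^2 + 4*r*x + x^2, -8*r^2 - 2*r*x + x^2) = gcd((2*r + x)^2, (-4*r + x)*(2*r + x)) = 2*r + x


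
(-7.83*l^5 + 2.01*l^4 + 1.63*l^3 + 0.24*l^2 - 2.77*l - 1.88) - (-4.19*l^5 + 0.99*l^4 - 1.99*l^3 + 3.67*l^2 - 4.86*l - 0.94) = -3.64*l^5 + 1.02*l^4 + 3.62*l^3 - 3.43*l^2 + 2.09*l - 0.94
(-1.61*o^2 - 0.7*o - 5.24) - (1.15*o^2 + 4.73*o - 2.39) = -2.76*o^2 - 5.43*o - 2.85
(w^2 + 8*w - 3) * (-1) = -w^2 - 8*w + 3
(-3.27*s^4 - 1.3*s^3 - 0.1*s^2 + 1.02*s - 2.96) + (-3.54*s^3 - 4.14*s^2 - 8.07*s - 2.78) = -3.27*s^4 - 4.84*s^3 - 4.24*s^2 - 7.05*s - 5.74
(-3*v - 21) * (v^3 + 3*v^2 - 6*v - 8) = -3*v^4 - 30*v^3 - 45*v^2 + 150*v + 168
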